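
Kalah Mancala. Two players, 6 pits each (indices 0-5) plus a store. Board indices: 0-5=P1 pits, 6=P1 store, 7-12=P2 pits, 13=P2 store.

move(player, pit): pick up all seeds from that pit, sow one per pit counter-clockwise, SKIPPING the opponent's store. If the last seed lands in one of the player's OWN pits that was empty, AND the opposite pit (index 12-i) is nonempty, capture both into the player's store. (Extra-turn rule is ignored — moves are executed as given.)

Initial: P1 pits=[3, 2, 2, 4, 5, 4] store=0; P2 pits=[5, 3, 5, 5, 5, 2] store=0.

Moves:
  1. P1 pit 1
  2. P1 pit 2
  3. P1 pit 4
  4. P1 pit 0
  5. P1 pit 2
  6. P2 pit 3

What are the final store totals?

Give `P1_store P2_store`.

Answer: 1 1

Derivation:
Move 1: P1 pit1 -> P1=[3,0,3,5,5,4](0) P2=[5,3,5,5,5,2](0)
Move 2: P1 pit2 -> P1=[3,0,0,6,6,5](0) P2=[5,3,5,5,5,2](0)
Move 3: P1 pit4 -> P1=[3,0,0,6,0,6](1) P2=[6,4,6,6,5,2](0)
Move 4: P1 pit0 -> P1=[0,1,1,7,0,6](1) P2=[6,4,6,6,5,2](0)
Move 5: P1 pit2 -> P1=[0,1,0,8,0,6](1) P2=[6,4,6,6,5,2](0)
Move 6: P2 pit3 -> P1=[1,2,1,8,0,6](1) P2=[6,4,6,0,6,3](1)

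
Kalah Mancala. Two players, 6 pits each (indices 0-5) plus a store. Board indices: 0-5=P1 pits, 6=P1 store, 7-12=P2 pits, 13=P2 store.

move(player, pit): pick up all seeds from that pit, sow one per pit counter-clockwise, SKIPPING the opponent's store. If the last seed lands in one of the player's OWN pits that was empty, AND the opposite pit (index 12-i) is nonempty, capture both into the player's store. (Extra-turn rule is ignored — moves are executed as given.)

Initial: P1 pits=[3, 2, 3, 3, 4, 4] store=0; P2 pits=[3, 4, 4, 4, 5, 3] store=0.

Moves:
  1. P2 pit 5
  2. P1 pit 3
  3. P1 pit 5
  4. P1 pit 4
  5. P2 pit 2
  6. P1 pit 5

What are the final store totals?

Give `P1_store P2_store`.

Answer: 4 2

Derivation:
Move 1: P2 pit5 -> P1=[4,3,3,3,4,4](0) P2=[3,4,4,4,5,0](1)
Move 2: P1 pit3 -> P1=[4,3,3,0,5,5](1) P2=[3,4,4,4,5,0](1)
Move 3: P1 pit5 -> P1=[4,3,3,0,5,0](2) P2=[4,5,5,5,5,0](1)
Move 4: P1 pit4 -> P1=[4,3,3,0,0,1](3) P2=[5,6,6,5,5,0](1)
Move 5: P2 pit2 -> P1=[5,4,3,0,0,1](3) P2=[5,6,0,6,6,1](2)
Move 6: P1 pit5 -> P1=[5,4,3,0,0,0](4) P2=[5,6,0,6,6,1](2)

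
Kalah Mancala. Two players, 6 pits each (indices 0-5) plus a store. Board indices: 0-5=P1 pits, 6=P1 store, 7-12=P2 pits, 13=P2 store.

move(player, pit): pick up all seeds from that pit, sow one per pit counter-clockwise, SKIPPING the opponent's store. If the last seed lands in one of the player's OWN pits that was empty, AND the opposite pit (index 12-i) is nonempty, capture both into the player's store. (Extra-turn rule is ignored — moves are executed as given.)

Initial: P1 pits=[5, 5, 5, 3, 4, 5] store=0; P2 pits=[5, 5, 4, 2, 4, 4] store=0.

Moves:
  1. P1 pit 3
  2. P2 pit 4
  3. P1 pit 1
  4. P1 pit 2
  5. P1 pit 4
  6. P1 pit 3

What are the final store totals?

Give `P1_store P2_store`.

Answer: 4 1

Derivation:
Move 1: P1 pit3 -> P1=[5,5,5,0,5,6](1) P2=[5,5,4,2,4,4](0)
Move 2: P2 pit4 -> P1=[6,6,5,0,5,6](1) P2=[5,5,4,2,0,5](1)
Move 3: P1 pit1 -> P1=[6,0,6,1,6,7](2) P2=[6,5,4,2,0,5](1)
Move 4: P1 pit2 -> P1=[6,0,0,2,7,8](3) P2=[7,6,4,2,0,5](1)
Move 5: P1 pit4 -> P1=[6,0,0,2,0,9](4) P2=[8,7,5,3,1,5](1)
Move 6: P1 pit3 -> P1=[6,0,0,0,1,10](4) P2=[8,7,5,3,1,5](1)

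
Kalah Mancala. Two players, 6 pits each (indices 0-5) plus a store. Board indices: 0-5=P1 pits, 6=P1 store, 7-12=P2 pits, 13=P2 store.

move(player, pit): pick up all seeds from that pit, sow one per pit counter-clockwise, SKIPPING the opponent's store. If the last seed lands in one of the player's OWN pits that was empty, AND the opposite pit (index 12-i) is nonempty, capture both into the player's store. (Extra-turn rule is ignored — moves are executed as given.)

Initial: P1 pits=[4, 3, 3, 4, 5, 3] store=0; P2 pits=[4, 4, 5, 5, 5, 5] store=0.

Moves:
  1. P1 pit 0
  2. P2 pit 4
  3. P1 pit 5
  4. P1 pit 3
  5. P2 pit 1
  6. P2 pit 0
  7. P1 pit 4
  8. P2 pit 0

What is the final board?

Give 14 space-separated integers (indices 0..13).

Move 1: P1 pit0 -> P1=[0,4,4,5,6,3](0) P2=[4,4,5,5,5,5](0)
Move 2: P2 pit4 -> P1=[1,5,5,5,6,3](0) P2=[4,4,5,5,0,6](1)
Move 3: P1 pit5 -> P1=[1,5,5,5,6,0](1) P2=[5,5,5,5,0,6](1)
Move 4: P1 pit3 -> P1=[1,5,5,0,7,1](2) P2=[6,6,5,5,0,6](1)
Move 5: P2 pit1 -> P1=[2,5,5,0,7,1](2) P2=[6,0,6,6,1,7](2)
Move 6: P2 pit0 -> P1=[2,5,5,0,7,1](2) P2=[0,1,7,7,2,8](3)
Move 7: P1 pit4 -> P1=[2,5,5,0,0,2](3) P2=[1,2,8,8,3,8](3)
Move 8: P2 pit0 -> P1=[2,5,5,0,0,2](3) P2=[0,3,8,8,3,8](3)

Answer: 2 5 5 0 0 2 3 0 3 8 8 3 8 3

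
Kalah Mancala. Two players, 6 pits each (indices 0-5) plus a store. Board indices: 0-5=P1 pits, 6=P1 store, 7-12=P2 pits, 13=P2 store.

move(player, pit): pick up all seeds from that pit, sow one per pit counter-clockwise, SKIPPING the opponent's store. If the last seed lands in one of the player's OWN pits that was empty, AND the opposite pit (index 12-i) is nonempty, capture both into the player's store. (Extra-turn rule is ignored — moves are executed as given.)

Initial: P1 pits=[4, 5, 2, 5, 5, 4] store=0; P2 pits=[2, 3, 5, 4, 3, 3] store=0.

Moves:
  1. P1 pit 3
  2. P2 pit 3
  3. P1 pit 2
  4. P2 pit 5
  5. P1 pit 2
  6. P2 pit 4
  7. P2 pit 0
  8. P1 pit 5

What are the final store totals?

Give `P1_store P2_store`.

Move 1: P1 pit3 -> P1=[4,5,2,0,6,5](1) P2=[3,4,5,4,3,3](0)
Move 2: P2 pit3 -> P1=[5,5,2,0,6,5](1) P2=[3,4,5,0,4,4](1)
Move 3: P1 pit2 -> P1=[5,5,0,1,7,5](1) P2=[3,4,5,0,4,4](1)
Move 4: P2 pit5 -> P1=[6,6,1,1,7,5](1) P2=[3,4,5,0,4,0](2)
Move 5: P1 pit2 -> P1=[6,6,0,2,7,5](1) P2=[3,4,5,0,4,0](2)
Move 6: P2 pit4 -> P1=[7,7,0,2,7,5](1) P2=[3,4,5,0,0,1](3)
Move 7: P2 pit0 -> P1=[7,7,0,2,7,5](1) P2=[0,5,6,1,0,1](3)
Move 8: P1 pit5 -> P1=[7,7,0,2,7,0](2) P2=[1,6,7,2,0,1](3)

Answer: 2 3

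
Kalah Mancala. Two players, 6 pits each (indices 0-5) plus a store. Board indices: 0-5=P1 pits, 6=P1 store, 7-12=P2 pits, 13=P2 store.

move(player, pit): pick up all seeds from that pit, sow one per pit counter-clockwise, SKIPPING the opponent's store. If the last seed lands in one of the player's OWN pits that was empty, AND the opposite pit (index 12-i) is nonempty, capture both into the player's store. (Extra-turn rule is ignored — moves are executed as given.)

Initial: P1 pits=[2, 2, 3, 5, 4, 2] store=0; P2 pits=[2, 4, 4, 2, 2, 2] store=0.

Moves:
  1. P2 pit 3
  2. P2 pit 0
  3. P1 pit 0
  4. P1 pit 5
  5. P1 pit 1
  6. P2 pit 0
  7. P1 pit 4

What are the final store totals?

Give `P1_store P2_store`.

Move 1: P2 pit3 -> P1=[2,2,3,5,4,2](0) P2=[2,4,4,0,3,3](0)
Move 2: P2 pit0 -> P1=[2,2,3,5,4,2](0) P2=[0,5,5,0,3,3](0)
Move 3: P1 pit0 -> P1=[0,3,4,5,4,2](0) P2=[0,5,5,0,3,3](0)
Move 4: P1 pit5 -> P1=[0,3,4,5,4,0](1) P2=[1,5,5,0,3,3](0)
Move 5: P1 pit1 -> P1=[0,0,5,6,5,0](1) P2=[1,5,5,0,3,3](0)
Move 6: P2 pit0 -> P1=[0,0,5,6,5,0](1) P2=[0,6,5,0,3,3](0)
Move 7: P1 pit4 -> P1=[0,0,5,6,0,1](2) P2=[1,7,6,0,3,3](0)

Answer: 2 0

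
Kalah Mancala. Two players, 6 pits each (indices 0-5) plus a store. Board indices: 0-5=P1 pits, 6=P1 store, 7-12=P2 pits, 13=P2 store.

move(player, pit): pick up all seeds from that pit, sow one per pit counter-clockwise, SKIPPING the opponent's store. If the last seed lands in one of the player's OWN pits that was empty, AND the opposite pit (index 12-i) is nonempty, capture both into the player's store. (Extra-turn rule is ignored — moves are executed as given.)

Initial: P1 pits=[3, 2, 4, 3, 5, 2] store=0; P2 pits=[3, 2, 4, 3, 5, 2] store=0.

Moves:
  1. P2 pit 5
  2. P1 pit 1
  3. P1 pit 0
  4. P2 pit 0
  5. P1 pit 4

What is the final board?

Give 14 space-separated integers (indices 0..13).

Move 1: P2 pit5 -> P1=[4,2,4,3,5,2](0) P2=[3,2,4,3,5,0](1)
Move 2: P1 pit1 -> P1=[4,0,5,4,5,2](0) P2=[3,2,4,3,5,0](1)
Move 3: P1 pit0 -> P1=[0,1,6,5,6,2](0) P2=[3,2,4,3,5,0](1)
Move 4: P2 pit0 -> P1=[0,1,6,5,6,2](0) P2=[0,3,5,4,5,0](1)
Move 5: P1 pit4 -> P1=[0,1,6,5,0,3](1) P2=[1,4,6,5,5,0](1)

Answer: 0 1 6 5 0 3 1 1 4 6 5 5 0 1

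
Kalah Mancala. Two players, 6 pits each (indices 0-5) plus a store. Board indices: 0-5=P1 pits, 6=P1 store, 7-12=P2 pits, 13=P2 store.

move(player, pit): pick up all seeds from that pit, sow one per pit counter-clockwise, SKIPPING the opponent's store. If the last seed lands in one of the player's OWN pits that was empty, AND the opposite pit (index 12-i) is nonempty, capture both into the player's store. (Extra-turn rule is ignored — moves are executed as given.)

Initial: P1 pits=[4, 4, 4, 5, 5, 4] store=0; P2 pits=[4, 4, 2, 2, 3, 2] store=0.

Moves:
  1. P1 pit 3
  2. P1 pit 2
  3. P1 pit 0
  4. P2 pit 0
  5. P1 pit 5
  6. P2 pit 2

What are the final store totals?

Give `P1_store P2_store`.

Move 1: P1 pit3 -> P1=[4,4,4,0,6,5](1) P2=[5,5,2,2,3,2](0)
Move 2: P1 pit2 -> P1=[4,4,0,1,7,6](2) P2=[5,5,2,2,3,2](0)
Move 3: P1 pit0 -> P1=[0,5,1,2,8,6](2) P2=[5,5,2,2,3,2](0)
Move 4: P2 pit0 -> P1=[0,5,1,2,8,6](2) P2=[0,6,3,3,4,3](0)
Move 5: P1 pit5 -> P1=[0,5,1,2,8,0](3) P2=[1,7,4,4,5,3](0)
Move 6: P2 pit2 -> P1=[0,5,1,2,8,0](3) P2=[1,7,0,5,6,4](1)

Answer: 3 1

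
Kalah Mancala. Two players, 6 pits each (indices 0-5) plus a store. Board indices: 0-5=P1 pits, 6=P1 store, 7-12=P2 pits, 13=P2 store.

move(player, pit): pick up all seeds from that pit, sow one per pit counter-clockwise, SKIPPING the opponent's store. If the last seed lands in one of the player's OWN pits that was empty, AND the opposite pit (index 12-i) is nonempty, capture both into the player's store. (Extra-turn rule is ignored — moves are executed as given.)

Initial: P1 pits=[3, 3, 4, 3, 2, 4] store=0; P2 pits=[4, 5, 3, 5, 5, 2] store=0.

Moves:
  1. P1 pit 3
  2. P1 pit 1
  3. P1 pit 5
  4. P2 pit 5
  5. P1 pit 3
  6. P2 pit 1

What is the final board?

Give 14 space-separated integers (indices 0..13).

Answer: 5 0 5 0 5 0 2 5 0 5 7 6 1 2

Derivation:
Move 1: P1 pit3 -> P1=[3,3,4,0,3,5](1) P2=[4,5,3,5,5,2](0)
Move 2: P1 pit1 -> P1=[3,0,5,1,4,5](1) P2=[4,5,3,5,5,2](0)
Move 3: P1 pit5 -> P1=[3,0,5,1,4,0](2) P2=[5,6,4,6,5,2](0)
Move 4: P2 pit5 -> P1=[4,0,5,1,4,0](2) P2=[5,6,4,6,5,0](1)
Move 5: P1 pit3 -> P1=[4,0,5,0,5,0](2) P2=[5,6,4,6,5,0](1)
Move 6: P2 pit1 -> P1=[5,0,5,0,5,0](2) P2=[5,0,5,7,6,1](2)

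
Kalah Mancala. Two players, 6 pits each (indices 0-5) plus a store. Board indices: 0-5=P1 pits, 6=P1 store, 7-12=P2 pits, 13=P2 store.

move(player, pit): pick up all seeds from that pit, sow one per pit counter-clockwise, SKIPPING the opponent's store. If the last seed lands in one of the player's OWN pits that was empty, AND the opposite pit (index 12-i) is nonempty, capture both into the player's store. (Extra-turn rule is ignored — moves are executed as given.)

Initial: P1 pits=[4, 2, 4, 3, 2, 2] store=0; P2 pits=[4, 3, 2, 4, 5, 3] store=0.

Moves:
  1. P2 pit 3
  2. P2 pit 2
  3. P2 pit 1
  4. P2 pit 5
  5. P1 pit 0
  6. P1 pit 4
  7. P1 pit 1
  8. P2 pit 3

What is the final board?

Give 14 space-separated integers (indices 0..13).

Answer: 0 0 7 5 1 5 2 5 0 1 0 9 1 2

Derivation:
Move 1: P2 pit3 -> P1=[5,2,4,3,2,2](0) P2=[4,3,2,0,6,4](1)
Move 2: P2 pit2 -> P1=[5,2,4,3,2,2](0) P2=[4,3,0,1,7,4](1)
Move 3: P2 pit1 -> P1=[5,2,4,3,2,2](0) P2=[4,0,1,2,8,4](1)
Move 4: P2 pit5 -> P1=[6,3,5,3,2,2](0) P2=[4,0,1,2,8,0](2)
Move 5: P1 pit0 -> P1=[0,4,6,4,3,3](1) P2=[4,0,1,2,8,0](2)
Move 6: P1 pit4 -> P1=[0,4,6,4,0,4](2) P2=[5,0,1,2,8,0](2)
Move 7: P1 pit1 -> P1=[0,0,7,5,1,5](2) P2=[5,0,1,2,8,0](2)
Move 8: P2 pit3 -> P1=[0,0,7,5,1,5](2) P2=[5,0,1,0,9,1](2)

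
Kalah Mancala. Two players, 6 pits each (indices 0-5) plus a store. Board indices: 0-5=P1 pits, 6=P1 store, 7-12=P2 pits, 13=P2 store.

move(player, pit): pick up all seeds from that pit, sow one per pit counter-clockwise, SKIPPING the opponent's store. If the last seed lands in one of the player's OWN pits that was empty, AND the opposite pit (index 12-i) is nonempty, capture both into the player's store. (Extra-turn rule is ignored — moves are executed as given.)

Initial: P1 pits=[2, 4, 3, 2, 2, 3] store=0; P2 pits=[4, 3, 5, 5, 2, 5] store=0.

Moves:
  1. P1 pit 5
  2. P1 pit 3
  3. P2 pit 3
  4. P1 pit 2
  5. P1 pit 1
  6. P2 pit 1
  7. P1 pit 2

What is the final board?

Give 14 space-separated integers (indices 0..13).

Answer: 3 0 0 3 5 2 8 0 0 6 1 4 7 1

Derivation:
Move 1: P1 pit5 -> P1=[2,4,3,2,2,0](1) P2=[5,4,5,5,2,5](0)
Move 2: P1 pit3 -> P1=[2,4,3,0,3,0](7) P2=[0,4,5,5,2,5](0)
Move 3: P2 pit3 -> P1=[3,5,3,0,3,0](7) P2=[0,4,5,0,3,6](1)
Move 4: P1 pit2 -> P1=[3,5,0,1,4,1](7) P2=[0,4,5,0,3,6](1)
Move 5: P1 pit1 -> P1=[3,0,1,2,5,2](8) P2=[0,4,5,0,3,6](1)
Move 6: P2 pit1 -> P1=[3,0,1,2,5,2](8) P2=[0,0,6,1,4,7](1)
Move 7: P1 pit2 -> P1=[3,0,0,3,5,2](8) P2=[0,0,6,1,4,7](1)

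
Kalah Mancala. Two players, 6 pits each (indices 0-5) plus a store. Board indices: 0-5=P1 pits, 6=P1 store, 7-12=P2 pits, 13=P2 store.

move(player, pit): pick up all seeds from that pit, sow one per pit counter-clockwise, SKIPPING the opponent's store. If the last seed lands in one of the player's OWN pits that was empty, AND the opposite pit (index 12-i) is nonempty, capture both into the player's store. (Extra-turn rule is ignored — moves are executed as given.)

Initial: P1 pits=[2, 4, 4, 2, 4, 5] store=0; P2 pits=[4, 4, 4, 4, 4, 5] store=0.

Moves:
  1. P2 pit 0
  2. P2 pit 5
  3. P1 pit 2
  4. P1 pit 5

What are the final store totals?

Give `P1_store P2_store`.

Answer: 2 1

Derivation:
Move 1: P2 pit0 -> P1=[2,4,4,2,4,5](0) P2=[0,5,5,5,5,5](0)
Move 2: P2 pit5 -> P1=[3,5,5,3,4,5](0) P2=[0,5,5,5,5,0](1)
Move 3: P1 pit2 -> P1=[3,5,0,4,5,6](1) P2=[1,5,5,5,5,0](1)
Move 4: P1 pit5 -> P1=[3,5,0,4,5,0](2) P2=[2,6,6,6,6,0](1)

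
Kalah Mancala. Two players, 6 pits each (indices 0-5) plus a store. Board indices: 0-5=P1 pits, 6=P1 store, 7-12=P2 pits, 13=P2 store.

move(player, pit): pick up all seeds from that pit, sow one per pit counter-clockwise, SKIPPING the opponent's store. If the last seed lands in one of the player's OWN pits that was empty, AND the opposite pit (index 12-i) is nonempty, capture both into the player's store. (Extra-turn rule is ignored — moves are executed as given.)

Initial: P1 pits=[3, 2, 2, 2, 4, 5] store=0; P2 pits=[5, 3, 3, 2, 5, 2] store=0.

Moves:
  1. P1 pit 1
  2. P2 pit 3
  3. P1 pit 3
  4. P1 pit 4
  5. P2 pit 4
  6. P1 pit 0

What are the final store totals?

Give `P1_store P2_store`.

Answer: 7 1

Derivation:
Move 1: P1 pit1 -> P1=[3,0,3,3,4,5](0) P2=[5,3,3,2,5,2](0)
Move 2: P2 pit3 -> P1=[3,0,3,3,4,5](0) P2=[5,3,3,0,6,3](0)
Move 3: P1 pit3 -> P1=[3,0,3,0,5,6](1) P2=[5,3,3,0,6,3](0)
Move 4: P1 pit4 -> P1=[3,0,3,0,0,7](2) P2=[6,4,4,0,6,3](0)
Move 5: P2 pit4 -> P1=[4,1,4,1,0,7](2) P2=[6,4,4,0,0,4](1)
Move 6: P1 pit0 -> P1=[0,2,5,2,0,7](7) P2=[6,0,4,0,0,4](1)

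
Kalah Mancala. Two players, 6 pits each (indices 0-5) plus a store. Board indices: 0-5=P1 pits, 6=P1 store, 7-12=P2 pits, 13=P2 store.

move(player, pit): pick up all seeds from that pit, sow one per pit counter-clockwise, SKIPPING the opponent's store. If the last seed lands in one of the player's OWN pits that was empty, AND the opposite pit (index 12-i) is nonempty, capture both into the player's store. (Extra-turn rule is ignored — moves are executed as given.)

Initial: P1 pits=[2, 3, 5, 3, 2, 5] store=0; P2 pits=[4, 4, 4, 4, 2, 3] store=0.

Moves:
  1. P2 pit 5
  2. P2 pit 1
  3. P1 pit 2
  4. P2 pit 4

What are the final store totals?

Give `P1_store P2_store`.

Move 1: P2 pit5 -> P1=[3,4,5,3,2,5](0) P2=[4,4,4,4,2,0](1)
Move 2: P2 pit1 -> P1=[0,4,5,3,2,5](0) P2=[4,0,5,5,3,0](5)
Move 3: P1 pit2 -> P1=[0,4,0,4,3,6](1) P2=[5,0,5,5,3,0](5)
Move 4: P2 pit4 -> P1=[1,4,0,4,3,6](1) P2=[5,0,5,5,0,1](6)

Answer: 1 6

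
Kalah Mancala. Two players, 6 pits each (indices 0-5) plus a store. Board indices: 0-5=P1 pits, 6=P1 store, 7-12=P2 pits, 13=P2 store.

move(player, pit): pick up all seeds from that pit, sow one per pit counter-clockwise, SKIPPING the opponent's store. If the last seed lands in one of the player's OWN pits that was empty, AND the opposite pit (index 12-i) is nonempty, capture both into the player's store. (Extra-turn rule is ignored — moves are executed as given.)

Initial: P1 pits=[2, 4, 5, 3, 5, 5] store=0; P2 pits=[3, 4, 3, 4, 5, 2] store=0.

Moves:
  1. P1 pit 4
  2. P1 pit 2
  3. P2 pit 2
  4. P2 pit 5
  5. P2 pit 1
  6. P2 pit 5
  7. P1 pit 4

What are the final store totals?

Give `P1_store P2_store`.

Move 1: P1 pit4 -> P1=[2,4,5,3,0,6](1) P2=[4,5,4,4,5,2](0)
Move 2: P1 pit2 -> P1=[2,4,0,4,1,7](2) P2=[5,5,4,4,5,2](0)
Move 3: P2 pit2 -> P1=[2,4,0,4,1,7](2) P2=[5,5,0,5,6,3](1)
Move 4: P2 pit5 -> P1=[3,5,0,4,1,7](2) P2=[5,5,0,5,6,0](2)
Move 5: P2 pit1 -> P1=[3,5,0,4,1,7](2) P2=[5,0,1,6,7,1](3)
Move 6: P2 pit5 -> P1=[3,5,0,4,1,7](2) P2=[5,0,1,6,7,0](4)
Move 7: P1 pit4 -> P1=[3,5,0,4,0,8](2) P2=[5,0,1,6,7,0](4)

Answer: 2 4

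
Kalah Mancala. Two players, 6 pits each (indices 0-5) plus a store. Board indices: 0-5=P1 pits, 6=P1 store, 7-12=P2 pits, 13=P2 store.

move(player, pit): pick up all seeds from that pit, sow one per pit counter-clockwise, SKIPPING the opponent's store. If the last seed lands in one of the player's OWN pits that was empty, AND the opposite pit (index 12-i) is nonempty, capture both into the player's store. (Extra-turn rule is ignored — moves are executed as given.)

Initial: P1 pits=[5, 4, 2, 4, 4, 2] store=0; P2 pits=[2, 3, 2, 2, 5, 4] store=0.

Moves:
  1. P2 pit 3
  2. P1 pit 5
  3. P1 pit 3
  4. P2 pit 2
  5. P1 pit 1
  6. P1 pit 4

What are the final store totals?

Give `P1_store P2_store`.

Answer: 3 0

Derivation:
Move 1: P2 pit3 -> P1=[5,4,2,4,4,2](0) P2=[2,3,2,0,6,5](0)
Move 2: P1 pit5 -> P1=[5,4,2,4,4,0](1) P2=[3,3,2,0,6,5](0)
Move 3: P1 pit3 -> P1=[5,4,2,0,5,1](2) P2=[4,3,2,0,6,5](0)
Move 4: P2 pit2 -> P1=[5,4,2,0,5,1](2) P2=[4,3,0,1,7,5](0)
Move 5: P1 pit1 -> P1=[5,0,3,1,6,2](2) P2=[4,3,0,1,7,5](0)
Move 6: P1 pit4 -> P1=[5,0,3,1,0,3](3) P2=[5,4,1,2,7,5](0)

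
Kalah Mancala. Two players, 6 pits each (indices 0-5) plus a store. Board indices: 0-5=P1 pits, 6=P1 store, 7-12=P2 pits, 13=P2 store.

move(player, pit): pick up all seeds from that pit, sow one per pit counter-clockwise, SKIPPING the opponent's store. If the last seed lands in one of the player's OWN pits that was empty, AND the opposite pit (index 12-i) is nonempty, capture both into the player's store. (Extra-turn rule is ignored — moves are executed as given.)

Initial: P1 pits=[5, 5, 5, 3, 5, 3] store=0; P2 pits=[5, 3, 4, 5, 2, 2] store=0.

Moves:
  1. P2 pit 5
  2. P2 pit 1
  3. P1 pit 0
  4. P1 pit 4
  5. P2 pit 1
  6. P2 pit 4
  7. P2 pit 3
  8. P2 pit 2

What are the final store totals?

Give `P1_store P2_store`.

Answer: 2 4

Derivation:
Move 1: P2 pit5 -> P1=[6,5,5,3,5,3](0) P2=[5,3,4,5,2,0](1)
Move 2: P2 pit1 -> P1=[6,5,5,3,5,3](0) P2=[5,0,5,6,3,0](1)
Move 3: P1 pit0 -> P1=[0,6,6,4,6,4](1) P2=[5,0,5,6,3,0](1)
Move 4: P1 pit4 -> P1=[0,6,6,4,0,5](2) P2=[6,1,6,7,3,0](1)
Move 5: P2 pit1 -> P1=[0,6,6,4,0,5](2) P2=[6,0,7,7,3,0](1)
Move 6: P2 pit4 -> P1=[1,6,6,4,0,5](2) P2=[6,0,7,7,0,1](2)
Move 7: P2 pit3 -> P1=[2,7,7,5,0,5](2) P2=[6,0,7,0,1,2](3)
Move 8: P2 pit2 -> P1=[3,8,8,5,0,5](2) P2=[6,0,0,1,2,3](4)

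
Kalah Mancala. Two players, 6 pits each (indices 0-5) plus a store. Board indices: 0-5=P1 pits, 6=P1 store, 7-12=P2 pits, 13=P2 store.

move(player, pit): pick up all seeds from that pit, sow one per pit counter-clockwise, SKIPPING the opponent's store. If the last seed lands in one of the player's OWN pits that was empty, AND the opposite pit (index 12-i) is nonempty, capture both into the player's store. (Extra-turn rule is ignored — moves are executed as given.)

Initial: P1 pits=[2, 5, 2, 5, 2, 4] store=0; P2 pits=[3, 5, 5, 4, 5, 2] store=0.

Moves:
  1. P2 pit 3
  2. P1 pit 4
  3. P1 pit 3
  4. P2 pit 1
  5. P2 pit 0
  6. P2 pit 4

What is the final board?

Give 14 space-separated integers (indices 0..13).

Move 1: P2 pit3 -> P1=[3,5,2,5,2,4](0) P2=[3,5,5,0,6,3](1)
Move 2: P1 pit4 -> P1=[3,5,2,5,0,5](1) P2=[3,5,5,0,6,3](1)
Move 3: P1 pit3 -> P1=[3,5,2,0,1,6](2) P2=[4,6,5,0,6,3](1)
Move 4: P2 pit1 -> P1=[4,5,2,0,1,6](2) P2=[4,0,6,1,7,4](2)
Move 5: P2 pit0 -> P1=[4,5,2,0,1,6](2) P2=[0,1,7,2,8,4](2)
Move 6: P2 pit4 -> P1=[5,6,3,1,2,7](2) P2=[0,1,7,2,0,5](3)

Answer: 5 6 3 1 2 7 2 0 1 7 2 0 5 3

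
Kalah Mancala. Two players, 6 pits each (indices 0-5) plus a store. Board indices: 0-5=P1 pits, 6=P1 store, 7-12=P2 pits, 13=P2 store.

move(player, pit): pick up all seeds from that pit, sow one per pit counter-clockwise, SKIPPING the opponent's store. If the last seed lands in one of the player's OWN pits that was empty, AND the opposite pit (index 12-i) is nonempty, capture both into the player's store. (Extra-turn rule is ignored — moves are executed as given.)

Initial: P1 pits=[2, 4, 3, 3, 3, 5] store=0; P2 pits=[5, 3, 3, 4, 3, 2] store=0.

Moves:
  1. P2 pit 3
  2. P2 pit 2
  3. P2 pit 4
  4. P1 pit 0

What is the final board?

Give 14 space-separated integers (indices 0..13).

Move 1: P2 pit3 -> P1=[3,4,3,3,3,5](0) P2=[5,3,3,0,4,3](1)
Move 2: P2 pit2 -> P1=[3,4,3,3,3,5](0) P2=[5,3,0,1,5,4](1)
Move 3: P2 pit4 -> P1=[4,5,4,3,3,5](0) P2=[5,3,0,1,0,5](2)
Move 4: P1 pit0 -> P1=[0,6,5,4,4,5](0) P2=[5,3,0,1,0,5](2)

Answer: 0 6 5 4 4 5 0 5 3 0 1 0 5 2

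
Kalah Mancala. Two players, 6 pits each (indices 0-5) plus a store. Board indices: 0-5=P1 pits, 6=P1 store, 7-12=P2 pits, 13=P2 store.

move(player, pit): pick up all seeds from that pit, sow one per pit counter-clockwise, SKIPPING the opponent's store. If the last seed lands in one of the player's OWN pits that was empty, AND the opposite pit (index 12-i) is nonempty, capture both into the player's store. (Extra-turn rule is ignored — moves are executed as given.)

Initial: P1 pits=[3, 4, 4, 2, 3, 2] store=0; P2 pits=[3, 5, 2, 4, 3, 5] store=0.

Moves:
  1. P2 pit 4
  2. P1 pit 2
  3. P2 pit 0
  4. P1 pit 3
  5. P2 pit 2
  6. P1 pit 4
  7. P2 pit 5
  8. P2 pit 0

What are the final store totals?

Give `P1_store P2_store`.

Answer: 3 2

Derivation:
Move 1: P2 pit4 -> P1=[4,4,4,2,3,2](0) P2=[3,5,2,4,0,6](1)
Move 2: P1 pit2 -> P1=[4,4,0,3,4,3](1) P2=[3,5,2,4,0,6](1)
Move 3: P2 pit0 -> P1=[4,4,0,3,4,3](1) P2=[0,6,3,5,0,6](1)
Move 4: P1 pit3 -> P1=[4,4,0,0,5,4](2) P2=[0,6,3,5,0,6](1)
Move 5: P2 pit2 -> P1=[4,4,0,0,5,4](2) P2=[0,6,0,6,1,7](1)
Move 6: P1 pit4 -> P1=[4,4,0,0,0,5](3) P2=[1,7,1,6,1,7](1)
Move 7: P2 pit5 -> P1=[5,5,1,1,1,6](3) P2=[1,7,1,6,1,0](2)
Move 8: P2 pit0 -> P1=[5,5,1,1,1,6](3) P2=[0,8,1,6,1,0](2)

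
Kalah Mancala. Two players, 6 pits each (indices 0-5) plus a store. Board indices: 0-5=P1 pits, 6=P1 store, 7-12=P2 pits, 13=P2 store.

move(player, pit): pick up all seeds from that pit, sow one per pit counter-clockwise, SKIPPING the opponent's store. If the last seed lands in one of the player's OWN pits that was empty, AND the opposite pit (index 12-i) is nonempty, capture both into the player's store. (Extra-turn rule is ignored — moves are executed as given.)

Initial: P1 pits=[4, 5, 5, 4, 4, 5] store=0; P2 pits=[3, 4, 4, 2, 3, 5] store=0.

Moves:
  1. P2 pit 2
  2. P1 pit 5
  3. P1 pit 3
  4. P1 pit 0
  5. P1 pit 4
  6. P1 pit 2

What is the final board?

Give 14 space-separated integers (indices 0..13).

Answer: 0 6 0 2 1 3 4 7 7 2 5 4 6 1

Derivation:
Move 1: P2 pit2 -> P1=[4,5,5,4,4,5](0) P2=[3,4,0,3,4,6](1)
Move 2: P1 pit5 -> P1=[4,5,5,4,4,0](1) P2=[4,5,1,4,4,6](1)
Move 3: P1 pit3 -> P1=[4,5,5,0,5,1](2) P2=[5,5,1,4,4,6](1)
Move 4: P1 pit0 -> P1=[0,6,6,1,6,1](2) P2=[5,5,1,4,4,6](1)
Move 5: P1 pit4 -> P1=[0,6,6,1,0,2](3) P2=[6,6,2,5,4,6](1)
Move 6: P1 pit2 -> P1=[0,6,0,2,1,3](4) P2=[7,7,2,5,4,6](1)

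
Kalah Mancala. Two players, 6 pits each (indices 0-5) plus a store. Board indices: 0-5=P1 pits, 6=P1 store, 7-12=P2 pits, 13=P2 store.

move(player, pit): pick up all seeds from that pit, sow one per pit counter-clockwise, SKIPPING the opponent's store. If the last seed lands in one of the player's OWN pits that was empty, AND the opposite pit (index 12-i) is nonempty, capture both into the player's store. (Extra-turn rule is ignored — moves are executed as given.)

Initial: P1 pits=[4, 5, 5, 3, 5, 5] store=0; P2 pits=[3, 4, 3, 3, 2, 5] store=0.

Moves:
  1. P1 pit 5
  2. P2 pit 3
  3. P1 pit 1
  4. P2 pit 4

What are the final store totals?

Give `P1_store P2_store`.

Answer: 2 2

Derivation:
Move 1: P1 pit5 -> P1=[4,5,5,3,5,0](1) P2=[4,5,4,4,2,5](0)
Move 2: P2 pit3 -> P1=[5,5,5,3,5,0](1) P2=[4,5,4,0,3,6](1)
Move 3: P1 pit1 -> P1=[5,0,6,4,6,1](2) P2=[4,5,4,0,3,6](1)
Move 4: P2 pit4 -> P1=[6,0,6,4,6,1](2) P2=[4,5,4,0,0,7](2)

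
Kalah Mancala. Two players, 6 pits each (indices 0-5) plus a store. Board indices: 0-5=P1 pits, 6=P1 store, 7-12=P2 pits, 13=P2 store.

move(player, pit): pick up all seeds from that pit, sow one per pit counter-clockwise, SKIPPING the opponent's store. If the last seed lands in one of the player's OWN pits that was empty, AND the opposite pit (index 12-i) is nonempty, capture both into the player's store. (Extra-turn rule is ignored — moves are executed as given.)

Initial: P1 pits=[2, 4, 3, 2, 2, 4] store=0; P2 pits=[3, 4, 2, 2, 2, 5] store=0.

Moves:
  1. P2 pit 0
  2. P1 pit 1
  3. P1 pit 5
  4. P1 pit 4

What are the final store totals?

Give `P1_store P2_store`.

Move 1: P2 pit0 -> P1=[2,4,3,2,2,4](0) P2=[0,5,3,3,2,5](0)
Move 2: P1 pit1 -> P1=[2,0,4,3,3,5](0) P2=[0,5,3,3,2,5](0)
Move 3: P1 pit5 -> P1=[2,0,4,3,3,0](1) P2=[1,6,4,4,2,5](0)
Move 4: P1 pit4 -> P1=[2,0,4,3,0,1](2) P2=[2,6,4,4,2,5](0)

Answer: 2 0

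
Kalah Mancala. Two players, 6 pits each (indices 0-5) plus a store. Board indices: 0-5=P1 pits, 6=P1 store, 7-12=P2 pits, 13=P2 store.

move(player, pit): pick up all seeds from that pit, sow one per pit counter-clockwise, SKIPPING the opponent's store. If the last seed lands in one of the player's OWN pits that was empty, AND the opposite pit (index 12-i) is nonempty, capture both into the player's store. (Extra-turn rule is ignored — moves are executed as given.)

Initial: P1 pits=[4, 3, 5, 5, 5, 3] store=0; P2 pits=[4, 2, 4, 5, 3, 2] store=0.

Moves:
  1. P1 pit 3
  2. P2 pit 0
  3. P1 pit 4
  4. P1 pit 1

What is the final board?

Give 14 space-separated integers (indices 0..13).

Move 1: P1 pit3 -> P1=[4,3,5,0,6,4](1) P2=[5,3,4,5,3,2](0)
Move 2: P2 pit0 -> P1=[4,3,5,0,6,4](1) P2=[0,4,5,6,4,3](0)
Move 3: P1 pit4 -> P1=[4,3,5,0,0,5](2) P2=[1,5,6,7,4,3](0)
Move 4: P1 pit1 -> P1=[4,0,6,1,0,5](8) P2=[1,0,6,7,4,3](0)

Answer: 4 0 6 1 0 5 8 1 0 6 7 4 3 0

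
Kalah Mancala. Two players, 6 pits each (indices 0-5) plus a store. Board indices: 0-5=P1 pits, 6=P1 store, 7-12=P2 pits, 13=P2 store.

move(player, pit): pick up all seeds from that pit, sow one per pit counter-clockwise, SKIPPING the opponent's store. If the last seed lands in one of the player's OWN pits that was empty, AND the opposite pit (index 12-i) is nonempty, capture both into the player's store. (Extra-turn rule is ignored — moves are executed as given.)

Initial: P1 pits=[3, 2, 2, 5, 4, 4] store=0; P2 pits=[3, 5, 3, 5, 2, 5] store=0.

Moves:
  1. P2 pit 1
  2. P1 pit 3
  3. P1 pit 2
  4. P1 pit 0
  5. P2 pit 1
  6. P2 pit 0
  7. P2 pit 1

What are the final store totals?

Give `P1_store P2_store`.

Answer: 1 1

Derivation:
Move 1: P2 pit1 -> P1=[3,2,2,5,4,4](0) P2=[3,0,4,6,3,6](1)
Move 2: P1 pit3 -> P1=[3,2,2,0,5,5](1) P2=[4,1,4,6,3,6](1)
Move 3: P1 pit2 -> P1=[3,2,0,1,6,5](1) P2=[4,1,4,6,3,6](1)
Move 4: P1 pit0 -> P1=[0,3,1,2,6,5](1) P2=[4,1,4,6,3,6](1)
Move 5: P2 pit1 -> P1=[0,3,1,2,6,5](1) P2=[4,0,5,6,3,6](1)
Move 6: P2 pit0 -> P1=[0,3,1,2,6,5](1) P2=[0,1,6,7,4,6](1)
Move 7: P2 pit1 -> P1=[0,3,1,2,6,5](1) P2=[0,0,7,7,4,6](1)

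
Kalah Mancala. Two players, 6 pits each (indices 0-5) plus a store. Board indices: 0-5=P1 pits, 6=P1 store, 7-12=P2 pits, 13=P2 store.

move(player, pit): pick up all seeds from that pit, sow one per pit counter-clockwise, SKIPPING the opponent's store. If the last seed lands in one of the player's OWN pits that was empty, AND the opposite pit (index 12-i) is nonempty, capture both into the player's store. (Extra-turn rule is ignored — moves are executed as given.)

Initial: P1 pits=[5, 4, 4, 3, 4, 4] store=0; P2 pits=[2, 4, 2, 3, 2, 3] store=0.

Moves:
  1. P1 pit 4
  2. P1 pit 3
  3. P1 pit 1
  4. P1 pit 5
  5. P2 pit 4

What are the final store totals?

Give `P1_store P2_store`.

Answer: 3 1

Derivation:
Move 1: P1 pit4 -> P1=[5,4,4,3,0,5](1) P2=[3,5,2,3,2,3](0)
Move 2: P1 pit3 -> P1=[5,4,4,0,1,6](2) P2=[3,5,2,3,2,3](0)
Move 3: P1 pit1 -> P1=[5,0,5,1,2,7](2) P2=[3,5,2,3,2,3](0)
Move 4: P1 pit5 -> P1=[5,0,5,1,2,0](3) P2=[4,6,3,4,3,4](0)
Move 5: P2 pit4 -> P1=[6,0,5,1,2,0](3) P2=[4,6,3,4,0,5](1)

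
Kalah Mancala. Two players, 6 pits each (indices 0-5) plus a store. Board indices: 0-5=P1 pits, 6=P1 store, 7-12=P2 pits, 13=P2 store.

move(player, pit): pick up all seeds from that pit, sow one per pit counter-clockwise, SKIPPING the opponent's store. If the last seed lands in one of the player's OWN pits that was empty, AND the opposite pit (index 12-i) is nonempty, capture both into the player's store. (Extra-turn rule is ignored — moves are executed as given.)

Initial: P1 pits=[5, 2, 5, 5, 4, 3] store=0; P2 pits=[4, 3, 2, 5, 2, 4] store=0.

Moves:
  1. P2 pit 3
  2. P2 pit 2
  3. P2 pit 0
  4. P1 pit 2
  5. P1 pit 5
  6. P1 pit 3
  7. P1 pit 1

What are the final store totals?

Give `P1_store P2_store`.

Answer: 3 1

Derivation:
Move 1: P2 pit3 -> P1=[6,3,5,5,4,3](0) P2=[4,3,2,0,3,5](1)
Move 2: P2 pit2 -> P1=[6,3,5,5,4,3](0) P2=[4,3,0,1,4,5](1)
Move 3: P2 pit0 -> P1=[6,3,5,5,4,3](0) P2=[0,4,1,2,5,5](1)
Move 4: P1 pit2 -> P1=[6,3,0,6,5,4](1) P2=[1,4,1,2,5,5](1)
Move 5: P1 pit5 -> P1=[6,3,0,6,5,0](2) P2=[2,5,2,2,5,5](1)
Move 6: P1 pit3 -> P1=[6,3,0,0,6,1](3) P2=[3,6,3,2,5,5](1)
Move 7: P1 pit1 -> P1=[6,0,1,1,7,1](3) P2=[3,6,3,2,5,5](1)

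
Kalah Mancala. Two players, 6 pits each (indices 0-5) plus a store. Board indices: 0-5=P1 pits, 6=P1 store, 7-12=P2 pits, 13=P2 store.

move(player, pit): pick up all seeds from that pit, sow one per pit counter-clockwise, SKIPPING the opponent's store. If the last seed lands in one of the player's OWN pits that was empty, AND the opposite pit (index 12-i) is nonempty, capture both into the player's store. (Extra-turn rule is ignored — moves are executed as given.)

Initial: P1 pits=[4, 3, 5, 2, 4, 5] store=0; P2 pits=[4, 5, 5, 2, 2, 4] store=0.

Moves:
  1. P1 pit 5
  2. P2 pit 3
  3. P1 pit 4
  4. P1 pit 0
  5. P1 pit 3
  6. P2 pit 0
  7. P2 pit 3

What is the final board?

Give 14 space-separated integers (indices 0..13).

Answer: 0 4 6 0 1 2 11 0 1 7 0 5 6 2

Derivation:
Move 1: P1 pit5 -> P1=[4,3,5,2,4,0](1) P2=[5,6,6,3,2,4](0)
Move 2: P2 pit3 -> P1=[4,3,5,2,4,0](1) P2=[5,6,6,0,3,5](1)
Move 3: P1 pit4 -> P1=[4,3,5,2,0,1](2) P2=[6,7,6,0,3,5](1)
Move 4: P1 pit0 -> P1=[0,4,6,3,0,1](10) P2=[6,0,6,0,3,5](1)
Move 5: P1 pit3 -> P1=[0,4,6,0,1,2](11) P2=[6,0,6,0,3,5](1)
Move 6: P2 pit0 -> P1=[0,4,6,0,1,2](11) P2=[0,1,7,1,4,6](2)
Move 7: P2 pit3 -> P1=[0,4,6,0,1,2](11) P2=[0,1,7,0,5,6](2)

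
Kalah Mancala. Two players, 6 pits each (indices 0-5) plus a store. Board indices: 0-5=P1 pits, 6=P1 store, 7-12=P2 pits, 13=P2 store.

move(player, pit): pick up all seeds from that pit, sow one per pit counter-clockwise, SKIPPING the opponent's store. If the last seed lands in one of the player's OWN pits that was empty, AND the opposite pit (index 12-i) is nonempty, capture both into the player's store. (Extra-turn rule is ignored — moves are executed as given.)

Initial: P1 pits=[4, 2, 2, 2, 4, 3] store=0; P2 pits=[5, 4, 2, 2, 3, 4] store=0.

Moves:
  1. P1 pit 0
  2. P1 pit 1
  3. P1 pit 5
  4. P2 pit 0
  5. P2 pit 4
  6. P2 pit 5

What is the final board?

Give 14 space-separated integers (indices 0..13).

Answer: 2 2 5 5 7 0 1 0 6 3 3 0 0 3

Derivation:
Move 1: P1 pit0 -> P1=[0,3,3,3,5,3](0) P2=[5,4,2,2,3,4](0)
Move 2: P1 pit1 -> P1=[0,0,4,4,6,3](0) P2=[5,4,2,2,3,4](0)
Move 3: P1 pit5 -> P1=[0,0,4,4,6,0](1) P2=[6,5,2,2,3,4](0)
Move 4: P2 pit0 -> P1=[0,0,4,4,6,0](1) P2=[0,6,3,3,4,5](1)
Move 5: P2 pit4 -> P1=[1,1,4,4,6,0](1) P2=[0,6,3,3,0,6](2)
Move 6: P2 pit5 -> P1=[2,2,5,5,7,0](1) P2=[0,6,3,3,0,0](3)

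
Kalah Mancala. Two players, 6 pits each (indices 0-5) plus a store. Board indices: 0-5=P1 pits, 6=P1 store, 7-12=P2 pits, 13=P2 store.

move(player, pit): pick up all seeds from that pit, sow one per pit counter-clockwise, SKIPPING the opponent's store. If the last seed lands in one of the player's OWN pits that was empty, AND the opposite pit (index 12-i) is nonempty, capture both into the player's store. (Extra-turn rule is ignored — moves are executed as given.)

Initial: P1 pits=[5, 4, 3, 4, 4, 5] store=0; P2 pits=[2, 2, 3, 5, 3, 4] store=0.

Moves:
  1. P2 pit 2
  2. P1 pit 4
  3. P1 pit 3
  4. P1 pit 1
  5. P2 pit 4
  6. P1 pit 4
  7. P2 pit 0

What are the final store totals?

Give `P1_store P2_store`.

Move 1: P2 pit2 -> P1=[5,4,3,4,4,5](0) P2=[2,2,0,6,4,5](0)
Move 2: P1 pit4 -> P1=[5,4,3,4,0,6](1) P2=[3,3,0,6,4,5](0)
Move 3: P1 pit3 -> P1=[5,4,3,0,1,7](2) P2=[4,3,0,6,4,5](0)
Move 4: P1 pit1 -> P1=[5,0,4,1,2,8](2) P2=[4,3,0,6,4,5](0)
Move 5: P2 pit4 -> P1=[6,1,4,1,2,8](2) P2=[4,3,0,6,0,6](1)
Move 6: P1 pit4 -> P1=[6,1,4,1,0,9](3) P2=[4,3,0,6,0,6](1)
Move 7: P2 pit0 -> P1=[6,0,4,1,0,9](3) P2=[0,4,1,7,0,6](3)

Answer: 3 3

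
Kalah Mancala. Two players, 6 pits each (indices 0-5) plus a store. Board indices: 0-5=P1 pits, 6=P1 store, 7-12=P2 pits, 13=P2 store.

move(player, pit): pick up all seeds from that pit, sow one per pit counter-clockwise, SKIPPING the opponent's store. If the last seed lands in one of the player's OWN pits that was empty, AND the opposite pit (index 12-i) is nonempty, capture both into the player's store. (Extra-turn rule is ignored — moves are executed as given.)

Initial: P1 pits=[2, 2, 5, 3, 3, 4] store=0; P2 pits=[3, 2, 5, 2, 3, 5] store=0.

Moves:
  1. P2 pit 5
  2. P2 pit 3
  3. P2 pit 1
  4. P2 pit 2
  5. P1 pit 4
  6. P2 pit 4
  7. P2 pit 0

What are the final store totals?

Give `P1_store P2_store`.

Answer: 1 20

Derivation:
Move 1: P2 pit5 -> P1=[3,3,6,4,3,4](0) P2=[3,2,5,2,3,0](1)
Move 2: P2 pit3 -> P1=[0,3,6,4,3,4](0) P2=[3,2,5,0,4,0](5)
Move 3: P2 pit1 -> P1=[0,3,0,4,3,4](0) P2=[3,0,6,0,4,0](12)
Move 4: P2 pit2 -> P1=[1,4,0,4,3,4](0) P2=[3,0,0,1,5,1](13)
Move 5: P1 pit4 -> P1=[1,4,0,4,0,5](1) P2=[4,0,0,1,5,1](13)
Move 6: P2 pit4 -> P1=[2,5,1,4,0,5](1) P2=[4,0,0,1,0,2](14)
Move 7: P2 pit0 -> P1=[2,0,1,4,0,5](1) P2=[0,1,1,2,0,2](20)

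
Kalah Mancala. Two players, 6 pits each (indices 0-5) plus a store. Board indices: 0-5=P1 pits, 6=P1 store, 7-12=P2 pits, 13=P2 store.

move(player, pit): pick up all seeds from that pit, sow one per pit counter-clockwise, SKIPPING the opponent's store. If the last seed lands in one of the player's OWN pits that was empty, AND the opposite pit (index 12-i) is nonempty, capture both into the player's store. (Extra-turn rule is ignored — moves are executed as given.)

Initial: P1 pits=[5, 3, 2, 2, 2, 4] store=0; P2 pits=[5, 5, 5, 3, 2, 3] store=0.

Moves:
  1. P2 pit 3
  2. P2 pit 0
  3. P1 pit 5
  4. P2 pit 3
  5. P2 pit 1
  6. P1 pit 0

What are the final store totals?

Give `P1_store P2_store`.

Answer: 2 2

Derivation:
Move 1: P2 pit3 -> P1=[5,3,2,2,2,4](0) P2=[5,5,5,0,3,4](1)
Move 2: P2 pit0 -> P1=[5,3,2,2,2,4](0) P2=[0,6,6,1,4,5](1)
Move 3: P1 pit5 -> P1=[5,3,2,2,2,0](1) P2=[1,7,7,1,4,5](1)
Move 4: P2 pit3 -> P1=[5,3,2,2,2,0](1) P2=[1,7,7,0,5,5](1)
Move 5: P2 pit1 -> P1=[6,4,2,2,2,0](1) P2=[1,0,8,1,6,6](2)
Move 6: P1 pit0 -> P1=[0,5,3,3,3,1](2) P2=[1,0,8,1,6,6](2)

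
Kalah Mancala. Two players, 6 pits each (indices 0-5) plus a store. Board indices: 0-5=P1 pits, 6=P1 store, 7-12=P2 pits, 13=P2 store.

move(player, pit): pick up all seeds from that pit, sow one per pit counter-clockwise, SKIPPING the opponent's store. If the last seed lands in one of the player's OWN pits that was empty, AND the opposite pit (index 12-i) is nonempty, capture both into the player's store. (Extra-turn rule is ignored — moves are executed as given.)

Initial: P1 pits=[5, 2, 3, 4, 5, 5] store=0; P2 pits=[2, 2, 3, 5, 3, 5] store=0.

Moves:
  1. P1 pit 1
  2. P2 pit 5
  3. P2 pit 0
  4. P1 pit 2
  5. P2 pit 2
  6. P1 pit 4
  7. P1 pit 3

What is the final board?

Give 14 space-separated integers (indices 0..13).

Move 1: P1 pit1 -> P1=[5,0,4,5,5,5](0) P2=[2,2,3,5,3,5](0)
Move 2: P2 pit5 -> P1=[6,1,5,6,5,5](0) P2=[2,2,3,5,3,0](1)
Move 3: P2 pit0 -> P1=[6,1,5,6,5,5](0) P2=[0,3,4,5,3,0](1)
Move 4: P1 pit2 -> P1=[6,1,0,7,6,6](1) P2=[1,3,4,5,3,0](1)
Move 5: P2 pit2 -> P1=[6,1,0,7,6,6](1) P2=[1,3,0,6,4,1](2)
Move 6: P1 pit4 -> P1=[6,1,0,7,0,7](2) P2=[2,4,1,7,4,1](2)
Move 7: P1 pit3 -> P1=[6,1,0,0,1,8](3) P2=[3,5,2,8,4,1](2)

Answer: 6 1 0 0 1 8 3 3 5 2 8 4 1 2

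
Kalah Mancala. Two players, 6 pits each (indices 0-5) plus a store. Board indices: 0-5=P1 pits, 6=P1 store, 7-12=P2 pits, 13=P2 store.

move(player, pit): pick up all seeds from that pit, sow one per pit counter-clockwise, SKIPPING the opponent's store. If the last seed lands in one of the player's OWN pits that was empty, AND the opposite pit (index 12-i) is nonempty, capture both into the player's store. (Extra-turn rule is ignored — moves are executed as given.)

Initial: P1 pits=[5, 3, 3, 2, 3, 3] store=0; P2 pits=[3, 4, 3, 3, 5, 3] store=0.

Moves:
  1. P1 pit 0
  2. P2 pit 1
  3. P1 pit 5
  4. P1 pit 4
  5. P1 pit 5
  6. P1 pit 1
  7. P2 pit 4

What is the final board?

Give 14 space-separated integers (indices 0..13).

Answer: 1 1 6 5 1 0 9 0 2 5 4 0 5 1

Derivation:
Move 1: P1 pit0 -> P1=[0,4,4,3,4,4](0) P2=[3,4,3,3,5,3](0)
Move 2: P2 pit1 -> P1=[0,4,4,3,4,4](0) P2=[3,0,4,4,6,4](0)
Move 3: P1 pit5 -> P1=[0,4,4,3,4,0](1) P2=[4,1,5,4,6,4](0)
Move 4: P1 pit4 -> P1=[0,4,4,3,0,1](2) P2=[5,2,5,4,6,4](0)
Move 5: P1 pit5 -> P1=[0,4,4,3,0,0](3) P2=[5,2,5,4,6,4](0)
Move 6: P1 pit1 -> P1=[0,0,5,4,1,0](9) P2=[0,2,5,4,6,4](0)
Move 7: P2 pit4 -> P1=[1,1,6,5,1,0](9) P2=[0,2,5,4,0,5](1)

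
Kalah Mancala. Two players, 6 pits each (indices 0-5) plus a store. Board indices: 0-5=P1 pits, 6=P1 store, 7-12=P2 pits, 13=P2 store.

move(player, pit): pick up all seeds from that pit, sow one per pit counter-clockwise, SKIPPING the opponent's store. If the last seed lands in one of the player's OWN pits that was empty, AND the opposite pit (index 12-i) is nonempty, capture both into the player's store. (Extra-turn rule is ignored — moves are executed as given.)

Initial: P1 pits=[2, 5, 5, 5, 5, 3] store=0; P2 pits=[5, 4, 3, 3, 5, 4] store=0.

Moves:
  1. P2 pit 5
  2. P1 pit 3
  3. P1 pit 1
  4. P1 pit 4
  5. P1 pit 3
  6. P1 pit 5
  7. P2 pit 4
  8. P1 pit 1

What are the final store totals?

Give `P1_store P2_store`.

Move 1: P2 pit5 -> P1=[3,6,6,5,5,3](0) P2=[5,4,3,3,5,0](1)
Move 2: P1 pit3 -> P1=[3,6,6,0,6,4](1) P2=[6,5,3,3,5,0](1)
Move 3: P1 pit1 -> P1=[3,0,7,1,7,5](2) P2=[7,5,3,3,5,0](1)
Move 4: P1 pit4 -> P1=[3,0,7,1,0,6](3) P2=[8,6,4,4,6,0](1)
Move 5: P1 pit3 -> P1=[3,0,7,0,0,6](10) P2=[8,0,4,4,6,0](1)
Move 6: P1 pit5 -> P1=[3,0,7,0,0,0](11) P2=[9,1,5,5,7,0](1)
Move 7: P2 pit4 -> P1=[4,1,8,1,1,0](11) P2=[9,1,5,5,0,1](2)
Move 8: P1 pit1 -> P1=[4,0,9,1,1,0](11) P2=[9,1,5,5,0,1](2)

Answer: 11 2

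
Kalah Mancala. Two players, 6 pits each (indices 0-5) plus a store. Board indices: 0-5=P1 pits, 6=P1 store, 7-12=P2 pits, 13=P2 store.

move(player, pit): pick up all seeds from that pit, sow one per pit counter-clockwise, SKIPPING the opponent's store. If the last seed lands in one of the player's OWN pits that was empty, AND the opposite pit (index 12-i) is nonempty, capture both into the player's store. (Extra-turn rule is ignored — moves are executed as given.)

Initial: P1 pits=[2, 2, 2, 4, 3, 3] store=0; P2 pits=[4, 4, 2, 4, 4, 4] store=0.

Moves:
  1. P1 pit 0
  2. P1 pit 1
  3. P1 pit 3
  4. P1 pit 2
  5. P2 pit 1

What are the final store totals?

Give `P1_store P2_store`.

Move 1: P1 pit0 -> P1=[0,3,3,4,3,3](0) P2=[4,4,2,4,4,4](0)
Move 2: P1 pit1 -> P1=[0,0,4,5,4,3](0) P2=[4,4,2,4,4,4](0)
Move 3: P1 pit3 -> P1=[0,0,4,0,5,4](1) P2=[5,5,2,4,4,4](0)
Move 4: P1 pit2 -> P1=[0,0,0,1,6,5](2) P2=[5,5,2,4,4,4](0)
Move 5: P2 pit1 -> P1=[0,0,0,1,6,5](2) P2=[5,0,3,5,5,5](1)

Answer: 2 1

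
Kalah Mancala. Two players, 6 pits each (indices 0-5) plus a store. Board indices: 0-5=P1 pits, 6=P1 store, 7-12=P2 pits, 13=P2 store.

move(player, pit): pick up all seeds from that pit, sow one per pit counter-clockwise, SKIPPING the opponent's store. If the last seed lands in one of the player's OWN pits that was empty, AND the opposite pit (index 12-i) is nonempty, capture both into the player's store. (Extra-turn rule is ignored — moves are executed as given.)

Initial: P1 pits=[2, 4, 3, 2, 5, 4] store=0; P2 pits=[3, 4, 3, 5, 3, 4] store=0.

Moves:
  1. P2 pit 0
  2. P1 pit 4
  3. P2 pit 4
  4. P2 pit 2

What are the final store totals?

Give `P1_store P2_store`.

Answer: 1 2

Derivation:
Move 1: P2 pit0 -> P1=[2,4,3,2,5,4](0) P2=[0,5,4,6,3,4](0)
Move 2: P1 pit4 -> P1=[2,4,3,2,0,5](1) P2=[1,6,5,6,3,4](0)
Move 3: P2 pit4 -> P1=[3,4,3,2,0,5](1) P2=[1,6,5,6,0,5](1)
Move 4: P2 pit2 -> P1=[4,4,3,2,0,5](1) P2=[1,6,0,7,1,6](2)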